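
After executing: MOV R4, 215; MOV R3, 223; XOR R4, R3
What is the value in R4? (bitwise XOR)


Register state trace:
  MOV R4, 215  → R4 = 215 (0b11010111)
  MOV R3, 223  → R3 = 223 (0b11011111)
  XOR R4, R3  → R4 = 215 XOR 223 = 8 (0b00001000)
Final: R4 = 8

8


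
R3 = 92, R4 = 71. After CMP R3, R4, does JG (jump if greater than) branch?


Trace:
  R3 = 92, R4 = 71
  CMP R3, R4  → compares 92 vs 71
  JG checks: is 92 greater than 71?
  92 > 71, so condition is true
Branch taken: Yes

Yes


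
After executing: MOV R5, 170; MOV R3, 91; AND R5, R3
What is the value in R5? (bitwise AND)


Register state trace:
  MOV R5, 170  → R5 = 170 (0b10101010)
  MOV R3, 91  → R3 = 91 (0b01011011)
  AND R5, R3  → R5 = 170 AND 91 = 10 (0b00001010)
Final: R5 = 10

10


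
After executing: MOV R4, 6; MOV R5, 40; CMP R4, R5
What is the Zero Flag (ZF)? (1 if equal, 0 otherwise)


Register state trace:
  MOV R4, 6  → R4 = 6
  MOV R5, 40  → R5 = 40
  CMP R4, R5  → computes 6 - 40 = -34
  Result is nonzero, so values are not equal
ZF = 0

0


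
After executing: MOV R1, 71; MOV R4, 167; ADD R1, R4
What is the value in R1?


Register state trace:
  MOV R1, 71  → R1 = 71
  MOV R4, 167  → R4 = 167
  ADD R1, R4  → R1 = 71 + 167 = 238
Final: R1 = 238

238


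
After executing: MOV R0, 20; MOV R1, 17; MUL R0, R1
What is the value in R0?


Register state trace:
  MOV R0, 20  → R0 = 20
  MOV R1, 17  → R1 = 17
  MUL R0, R1  → R0 = 20 * 17 = 340
Final: R0 = 340

340


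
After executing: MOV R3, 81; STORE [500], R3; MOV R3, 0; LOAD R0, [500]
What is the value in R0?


Register and memory trace:
  MOV R3, 81  → R3 = 81
  STORE [500], R3  → mem[500] = 81
  MOV R3, 0  → R3 = 0
  LOAD R0, [500]  → R0 = mem[500] = 81
Final: R0 = 81

81


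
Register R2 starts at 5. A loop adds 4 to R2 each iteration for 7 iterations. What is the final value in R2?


Starting value: R2 = 5
  Iter 1: R2 = 5 + 4 = 9
  Iter 2: R2 = 9 + 4 = 13
  Iter 3: R2 = 13 + 4 = 17
  Iter 4: R2 = 17 + 4 = 21
  Iter 5: R2 = 21 + 4 = 25
  Iter 6: R2 = 25 + 4 = 29
  Iter 7: R2 = 29 + 4 = 33
Final: R2 = 33

33


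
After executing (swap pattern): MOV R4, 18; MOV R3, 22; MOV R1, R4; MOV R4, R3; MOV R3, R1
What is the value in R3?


Register state trace (swap pattern):
  MOV R4, 18  → R4 = 18
  MOV R3, 22  → R3 = 22
  MOV R1, R4  → R1 = 18  (save R4)
  MOV R4, R3  → R4 = 22  (R4 gets R3's value)
  MOV R3, R1  → R3 = 18  (R3 gets saved value)
Final: R3 = 18

18


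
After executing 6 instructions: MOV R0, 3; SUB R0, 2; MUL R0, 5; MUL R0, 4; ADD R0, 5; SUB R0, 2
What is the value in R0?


Register state trace:
  MOV R0, 3  → R0 = 3
  SUB R0, 2  → R0 = 3 - 2 = 1
  MUL R0, 5  → R0 = 1 * 5 = 5
  MUL R0, 4  → R0 = 5 * 4 = 20
  ADD R0, 5  → R0 = 20 + 5 = 25
  SUB R0, 2  → R0 = 25 - 2 = 23
Final: R0 = 23

23


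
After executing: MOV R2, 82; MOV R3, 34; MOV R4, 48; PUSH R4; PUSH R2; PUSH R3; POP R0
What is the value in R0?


Stack trace (top is rightmost):
  MOV R2, 82  → R2 = 82
  MOV R3, 34  → R3 = 34
  MOV R4, 48  → R4 = 48
  PUSH R4  → stack: [48]
  PUSH R2  → stack: [48, 82]
  PUSH R3  → stack: [48, 82, 34]
  POP R0  → R0 = 34, stack: [48, 82]
Final: R0 = 34

34


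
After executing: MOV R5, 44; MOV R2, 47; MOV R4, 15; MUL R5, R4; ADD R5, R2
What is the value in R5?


Register state trace:
  MOV R5, 44  → R5 = 44
  MOV R2, 47  → R2 = 47
  MOV R4, 15  → R4 = 15
  MUL R5, R4  → R5 = 44 * 15 = 660
  ADD R5, R2  → R5 = 660 + 47 = 707
Final: R5 = 707

707


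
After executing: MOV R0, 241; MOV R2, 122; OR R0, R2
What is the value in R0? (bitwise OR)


Register state trace:
  MOV R0, 241  → R0 = 241 (0b11110001)
  MOV R2, 122  → R2 = 122 (0b01111010)
  OR R0, R2   → R0 = 241 OR 122 = 251 (0b11111011)
Final: R0 = 251

251


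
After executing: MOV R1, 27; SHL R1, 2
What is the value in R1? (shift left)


Register state trace:
  MOV R1, 27  → R1 = 27
  SHL R1, 2  → R1 = 27 << 2 = 27 * 2^2 = 108
Final: R1 = 108

108


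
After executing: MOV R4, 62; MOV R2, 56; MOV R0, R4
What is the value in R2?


Register state trace:
  MOV R4, 62  → R4 = 62
  MOV R2, 56  → R2 = 56
  MOV R0, R4  → R0 = 62
Final: R2 = 56

56


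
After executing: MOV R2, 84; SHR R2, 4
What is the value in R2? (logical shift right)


Register state trace:
  MOV R2, 84  → R2 = 84
  SHR R2, 4  → R2 = 84 >> 4 = 84 // 2^4 = 5
Final: R2 = 5

5


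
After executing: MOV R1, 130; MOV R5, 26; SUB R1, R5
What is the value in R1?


Register state trace:
  MOV R1, 130  → R1 = 130
  MOV R5, 26  → R5 = 26
  SUB R1, R5  → R1 = 130 - 26 = 104
Final: R1 = 104

104


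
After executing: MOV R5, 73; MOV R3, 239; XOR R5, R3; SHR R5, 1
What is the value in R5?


Register state trace:
  MOV R5, 73  → R5 = 73 (0b01001001)
  MOV R3, 239  → R3 = 239 (0b11101111)
  XOR R5, R3  → R5 = 73 XOR 239 = 166 (0b10100110)
  SHR R5, 1  → R5 = 166 >> 1 = 83
Final: R5 = 83

83


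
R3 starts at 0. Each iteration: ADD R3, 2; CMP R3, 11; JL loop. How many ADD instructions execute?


Loop trace (R3 starts at 0, target 11, step 2):
  ADD #1: R3 = 0 + 2 = 2  → 2 < 11, loop
  ADD #2: R3 = 2 + 2 = 4  → 4 < 11, loop
  ADD #3: R3 = 4 + 2 = 6  → 6 < 11, loop
  ADD #4: R3 = 6 + 2 = 8  → 8 < 11, loop
  ADD #5: R3 = 8 + 2 = 10  → 10 < 11, loop
  ADD #6: R3 = 10 + 2 = 12  → 12 >= 11, exit
Total ADD instructions: 6

6


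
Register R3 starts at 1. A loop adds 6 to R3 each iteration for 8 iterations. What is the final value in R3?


Starting value: R3 = 1
  Iter 1: R3 = 1 + 6 = 7
  Iter 2: R3 = 7 + 6 = 13
  Iter 3: R3 = 13 + 6 = 19
  Iter 4: R3 = 19 + 6 = 25
  Iter 5: R3 = 25 + 6 = 31
  Iter 6: R3 = 31 + 6 = 37
  Iter 7: R3 = 37 + 6 = 43
  Iter 8: R3 = 43 + 6 = 49
Final: R3 = 49

49


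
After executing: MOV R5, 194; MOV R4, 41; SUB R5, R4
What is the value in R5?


Register state trace:
  MOV R5, 194  → R5 = 194
  MOV R4, 41  → R4 = 41
  SUB R5, R4  → R5 = 194 - 41 = 153
Final: R5 = 153

153


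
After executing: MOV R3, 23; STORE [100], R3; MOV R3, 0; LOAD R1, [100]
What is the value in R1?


Register and memory trace:
  MOV R3, 23  → R3 = 23
  STORE [100], R3  → mem[100] = 23
  MOV R3, 0  → R3 = 0
  LOAD R1, [100]  → R1 = mem[100] = 23
Final: R1 = 23

23


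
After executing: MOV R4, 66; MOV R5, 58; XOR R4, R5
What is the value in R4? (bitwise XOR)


Register state trace:
  MOV R4, 66  → R4 = 66 (0b01000010)
  MOV R5, 58  → R5 = 58 (0b00111010)
  XOR R4, R5  → R4 = 66 XOR 58 = 120 (0b01111000)
Final: R4 = 120

120


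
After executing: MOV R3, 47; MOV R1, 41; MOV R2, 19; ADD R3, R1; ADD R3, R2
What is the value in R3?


Register state trace:
  MOV R3, 47  → R3 = 47
  MOV R1, 41  → R1 = 41
  MOV R2, 19  → R2 = 19
  ADD R3, R1  → R3 = 47 + 41 = 88
  ADD R3, R2  → R3 = 88 + 19 = 107
Final: R3 = 107

107


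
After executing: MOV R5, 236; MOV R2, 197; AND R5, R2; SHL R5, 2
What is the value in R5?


Register state trace:
  MOV R5, 236  → R5 = 236 (0b11101100)
  MOV R2, 197  → R2 = 197 (0b11000101)
  AND R5, R2  → R5 = 236 AND 197 = 196 (0b11000100)
  SHL R5, 2  → R5 = 196 << 2 = 784
Final: R5 = 784

784


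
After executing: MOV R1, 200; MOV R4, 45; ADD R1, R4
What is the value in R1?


Register state trace:
  MOV R1, 200  → R1 = 200
  MOV R4, 45  → R4 = 45
  ADD R1, R4  → R1 = 200 + 45 = 245
Final: R1 = 245

245


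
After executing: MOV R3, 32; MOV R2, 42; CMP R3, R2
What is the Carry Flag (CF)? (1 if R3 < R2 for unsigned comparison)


Register state trace:
  MOV R3, 32  → R3 = 32
  MOV R2, 42  → R2 = 42
  CMP R3, R2  → unsigned 32 - 42: borrow occurs
  32 < 42, so CF = 1
CF = 1

1


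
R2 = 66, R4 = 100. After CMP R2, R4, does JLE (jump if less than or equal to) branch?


Trace:
  R2 = 66, R4 = 100
  CMP R2, R4  → compares 66 vs 100
  JLE checks: is 66 less than or equal to 100?
  66 < 100, so condition is true
Branch taken: Yes

Yes


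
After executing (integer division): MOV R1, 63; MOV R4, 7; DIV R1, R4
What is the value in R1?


Register state trace:
  MOV R1, 63  → R1 = 63
  MOV R4, 7  → R4 = 7
  DIV R1, R4  → R1 = 63 // 7 = 9
Final: R1 = 9

9


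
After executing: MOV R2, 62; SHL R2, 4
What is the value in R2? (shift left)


Register state trace:
  MOV R2, 62  → R2 = 62
  SHL R2, 4  → R2 = 62 << 4 = 62 * 2^4 = 992
Final: R2 = 992

992


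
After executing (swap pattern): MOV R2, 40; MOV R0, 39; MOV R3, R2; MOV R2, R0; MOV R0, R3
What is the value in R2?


Register state trace (swap pattern):
  MOV R2, 40  → R2 = 40
  MOV R0, 39  → R0 = 39
  MOV R3, R2  → R3 = 40  (save R2)
  MOV R2, R0  → R2 = 39  (R2 gets R0's value)
  MOV R0, R3  → R0 = 40  (R0 gets saved value)
Final: R2 = 39

39


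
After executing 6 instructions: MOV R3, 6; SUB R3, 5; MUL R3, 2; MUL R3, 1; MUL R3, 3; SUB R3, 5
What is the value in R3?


Register state trace:
  MOV R3, 6  → R3 = 6
  SUB R3, 5  → R3 = 6 - 5 = 1
  MUL R3, 2  → R3 = 1 * 2 = 2
  MUL R3, 1  → R3 = 2 * 1 = 2
  MUL R3, 3  → R3 = 2 * 3 = 6
  SUB R3, 5  → R3 = 6 - 5 = 1
Final: R3 = 1

1


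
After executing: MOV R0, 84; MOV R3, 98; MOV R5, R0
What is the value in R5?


Register state trace:
  MOV R0, 84  → R0 = 84
  MOV R3, 98  → R3 = 98
  MOV R5, R0  → R5 = 84
Final: R5 = 84

84


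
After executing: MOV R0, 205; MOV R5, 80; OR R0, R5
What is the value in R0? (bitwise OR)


Register state trace:
  MOV R0, 205  → R0 = 205 (0b11001101)
  MOV R5, 80  → R5 = 80 (0b01010000)
  OR R0, R5   → R0 = 205 OR 80 = 221 (0b11011101)
Final: R0 = 221

221


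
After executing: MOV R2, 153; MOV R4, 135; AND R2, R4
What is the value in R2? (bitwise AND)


Register state trace:
  MOV R2, 153  → R2 = 153 (0b10011001)
  MOV R4, 135  → R4 = 135 (0b10000111)
  AND R2, R4  → R2 = 153 AND 135 = 129 (0b10000001)
Final: R2 = 129

129


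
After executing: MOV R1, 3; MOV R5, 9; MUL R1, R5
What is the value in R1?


Register state trace:
  MOV R1, 3  → R1 = 3
  MOV R5, 9  → R5 = 9
  MUL R1, R5  → R1 = 3 * 9 = 27
Final: R1 = 27

27


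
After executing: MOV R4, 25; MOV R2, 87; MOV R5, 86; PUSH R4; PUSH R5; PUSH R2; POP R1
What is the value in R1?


Stack trace (top is rightmost):
  MOV R4, 25  → R4 = 25
  MOV R2, 87  → R2 = 87
  MOV R5, 86  → R5 = 86
  PUSH R4  → stack: [25]
  PUSH R5  → stack: [25, 86]
  PUSH R2  → stack: [25, 86, 87]
  POP R1  → R1 = 87, stack: [25, 86]
Final: R1 = 87

87


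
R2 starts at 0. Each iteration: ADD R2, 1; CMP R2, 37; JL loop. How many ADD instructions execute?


Loop trace (R2 starts at 0, target 37, step 1):
  ADD #1: R2 = 0 + 1 = 1  → 1 < 37, loop
  ADD #2: R2 = 1 + 1 = 2  → 2 < 37, loop
  ADD #3: R2 = 2 + 1 = 3  → 3 < 37, loop
  ADD #4: R2 = 3 + 1 = 4  → 4 < 37, loop
  ADD #5: R2 = 4 + 1 = 5  → 5 < 37, loop
  ADD #6: R2 = 5 + 1 = 6  → 6 < 37, loop
  ADD #7: R2 = 6 + 1 = 7  → 7 < 37, loop
  ADD #8: R2 = 7 + 1 = 8  → 8 < 37, loop
  ADD #9: R2 = 8 + 1 = 9  → 9 < 37, loop
  ADD #10: R2 = 9 + 1 = 10  → 10 < 37, loop
  ADD #11: R2 = 10 + 1 = 11  → 11 < 37, loop
  ADD #12: R2 = 11 + 1 = 12  → 12 < 37, loop
  ADD #13: R2 = 12 + 1 = 13  → 13 < 37, loop
  ADD #14: R2 = 13 + 1 = 14  → 14 < 37, loop
  ADD #15: R2 = 14 + 1 = 15  → 15 < 37, loop
  ADD #16: R2 = 15 + 1 = 16  → 16 < 37, loop
  ADD #17: R2 = 16 + 1 = 17  → 17 < 37, loop
  ADD #18: R2 = 17 + 1 = 18  → 18 < 37, loop
  ADD #19: R2 = 18 + 1 = 19  → 19 < 37, loop
  ADD #20: R2 = 19 + 1 = 20  → 20 < 37, loop
  ADD #21: R2 = 20 + 1 = 21  → 21 < 37, loop
  ADD #22: R2 = 21 + 1 = 22  → 22 < 37, loop
  ADD #23: R2 = 22 + 1 = 23  → 23 < 37, loop
  ADD #24: R2 = 23 + 1 = 24  → 24 < 37, loop
  ADD #25: R2 = 24 + 1 = 25  → 25 < 37, loop
  ADD #26: R2 = 25 + 1 = 26  → 26 < 37, loop
  ADD #27: R2 = 26 + 1 = 27  → 27 < 37, loop
  ADD #28: R2 = 27 + 1 = 28  → 28 < 37, loop
  ADD #29: R2 = 28 + 1 = 29  → 29 < 37, loop
  ADD #30: R2 = 29 + 1 = 30  → 30 < 37, loop
  ADD #31: R2 = 30 + 1 = 31  → 31 < 37, loop
  ADD #32: R2 = 31 + 1 = 32  → 32 < 37, loop
  ADD #33: R2 = 32 + 1 = 33  → 33 < 37, loop
  ADD #34: R2 = 33 + 1 = 34  → 34 < 37, loop
  ADD #35: R2 = 34 + 1 = 35  → 35 < 37, loop
  ADD #36: R2 = 35 + 1 = 36  → 36 < 37, loop
  ADD #37: R2 = 36 + 1 = 37  → 37 >= 37, exit
Total ADD instructions: 37

37


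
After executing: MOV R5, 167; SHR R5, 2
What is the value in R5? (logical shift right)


Register state trace:
  MOV R5, 167  → R5 = 167
  SHR R5, 2  → R5 = 167 >> 2 = 167 // 2^2 = 41
Final: R5 = 41

41


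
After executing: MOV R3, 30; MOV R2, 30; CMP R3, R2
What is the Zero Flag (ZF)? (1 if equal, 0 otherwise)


Register state trace:
  MOV R3, 30  → R3 = 30
  MOV R2, 30  → R2 = 30
  CMP R3, R2  → computes 30 - 30 = 0
  Result is zero, so values are equal
ZF = 1

1


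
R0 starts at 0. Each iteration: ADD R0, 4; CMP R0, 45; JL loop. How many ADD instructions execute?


Loop trace (R0 starts at 0, target 45, step 4):
  ADD #1: R0 = 0 + 4 = 4  → 4 < 45, loop
  ADD #2: R0 = 4 + 4 = 8  → 8 < 45, loop
  ADD #3: R0 = 8 + 4 = 12  → 12 < 45, loop
  ADD #4: R0 = 12 + 4 = 16  → 16 < 45, loop
  ADD #5: R0 = 16 + 4 = 20  → 20 < 45, loop
  ADD #6: R0 = 20 + 4 = 24  → 24 < 45, loop
  ADD #7: R0 = 24 + 4 = 28  → 28 < 45, loop
  ADD #8: R0 = 28 + 4 = 32  → 32 < 45, loop
  ADD #9: R0 = 32 + 4 = 36  → 36 < 45, loop
  ADD #10: R0 = 36 + 4 = 40  → 40 < 45, loop
  ADD #11: R0 = 40 + 4 = 44  → 44 < 45, loop
  ADD #12: R0 = 44 + 4 = 48  → 48 >= 45, exit
Total ADD instructions: 12

12


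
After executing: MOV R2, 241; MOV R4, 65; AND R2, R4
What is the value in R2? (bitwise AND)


Register state trace:
  MOV R2, 241  → R2 = 241 (0b11110001)
  MOV R4, 65  → R4 = 65 (0b01000001)
  AND R2, R4  → R2 = 241 AND 65 = 65 (0b01000001)
Final: R2 = 65

65


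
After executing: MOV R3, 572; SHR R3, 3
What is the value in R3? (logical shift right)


Register state trace:
  MOV R3, 572  → R3 = 572
  SHR R3, 3  → R3 = 572 >> 3 = 572 // 2^3 = 71
Final: R3 = 71

71


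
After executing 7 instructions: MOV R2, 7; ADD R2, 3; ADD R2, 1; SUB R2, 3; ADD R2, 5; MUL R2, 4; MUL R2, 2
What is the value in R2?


Register state trace:
  MOV R2, 7  → R2 = 7
  ADD R2, 3  → R2 = 7 + 3 = 10
  ADD R2, 1  → R2 = 10 + 1 = 11
  SUB R2, 3  → R2 = 11 - 3 = 8
  ADD R2, 5  → R2 = 8 + 5 = 13
  MUL R2, 4  → R2 = 13 * 4 = 52
  MUL R2, 2  → R2 = 52 * 2 = 104
Final: R2 = 104

104


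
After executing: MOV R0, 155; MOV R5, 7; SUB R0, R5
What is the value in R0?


Register state trace:
  MOV R0, 155  → R0 = 155
  MOV R5, 7  → R5 = 7
  SUB R0, R5  → R0 = 155 - 7 = 148
Final: R0 = 148

148


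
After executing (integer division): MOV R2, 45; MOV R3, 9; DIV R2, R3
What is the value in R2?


Register state trace:
  MOV R2, 45  → R2 = 45
  MOV R3, 9  → R3 = 9
  DIV R2, R3  → R2 = 45 // 9 = 5
Final: R2 = 5

5


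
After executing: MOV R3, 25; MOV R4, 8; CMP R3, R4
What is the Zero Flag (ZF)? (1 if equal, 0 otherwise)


Register state trace:
  MOV R3, 25  → R3 = 25
  MOV R4, 8  → R4 = 8
  CMP R3, R4  → computes 25 - 8 = 17
  Result is nonzero, so values are not equal
ZF = 0

0


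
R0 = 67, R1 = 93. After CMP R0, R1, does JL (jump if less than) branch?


Trace:
  R0 = 67, R1 = 93
  CMP R0, R1  → compares 67 vs 93
  JL checks: is 67 less than 93?
  67 < 93, so condition is true
Branch taken: Yes

Yes


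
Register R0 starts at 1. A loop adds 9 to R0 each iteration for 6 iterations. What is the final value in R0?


Starting value: R0 = 1
  Iter 1: R0 = 1 + 9 = 10
  Iter 2: R0 = 10 + 9 = 19
  Iter 3: R0 = 19 + 9 = 28
  Iter 4: R0 = 28 + 9 = 37
  Iter 5: R0 = 37 + 9 = 46
  Iter 6: R0 = 46 + 9 = 55
Final: R0 = 55

55


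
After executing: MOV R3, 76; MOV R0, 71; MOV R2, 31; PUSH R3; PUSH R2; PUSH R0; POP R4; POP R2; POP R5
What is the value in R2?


Stack trace (top is rightmost):
  MOV R3, 76  → R3 = 76
  MOV R0, 71  → R0 = 71
  MOV R2, 31  → R2 = 31
  PUSH R3  → stack: [76]
  PUSH R2  → stack: [76, 31]
  PUSH R0  → stack: [76, 31, 71]
  POP R4  → R4 = 71, stack: [76, 31]
  POP R2  → R2 = 31, stack: [76]
  POP R5  → R5 = 76, stack: []
Final: R2 = 31

31


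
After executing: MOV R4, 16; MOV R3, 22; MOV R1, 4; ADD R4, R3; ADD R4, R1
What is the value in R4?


Register state trace:
  MOV R4, 16  → R4 = 16
  MOV R3, 22  → R3 = 22
  MOV R1, 4  → R1 = 4
  ADD R4, R3  → R4 = 16 + 22 = 38
  ADD R4, R1  → R4 = 38 + 4 = 42
Final: R4 = 42

42


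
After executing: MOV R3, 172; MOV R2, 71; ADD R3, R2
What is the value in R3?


Register state trace:
  MOV R3, 172  → R3 = 172
  MOV R2, 71  → R2 = 71
  ADD R3, R2  → R3 = 172 + 71 = 243
Final: R3 = 243

243


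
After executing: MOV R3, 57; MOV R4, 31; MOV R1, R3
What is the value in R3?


Register state trace:
  MOV R3, 57  → R3 = 57
  MOV R4, 31  → R4 = 31
  MOV R1, R3  → R1 = 57
Final: R3 = 57

57


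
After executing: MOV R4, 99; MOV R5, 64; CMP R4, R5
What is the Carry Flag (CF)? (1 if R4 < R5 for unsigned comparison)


Register state trace:
  MOV R4, 99  → R4 = 99
  MOV R5, 64  → R5 = 64
  CMP R4, R5  → unsigned 99 - 64: no borrow
  99 >= 64, so CF = 0
CF = 0

0


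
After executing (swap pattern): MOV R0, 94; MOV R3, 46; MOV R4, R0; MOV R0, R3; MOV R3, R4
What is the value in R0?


Register state trace (swap pattern):
  MOV R0, 94  → R0 = 94
  MOV R3, 46  → R3 = 46
  MOV R4, R0  → R4 = 94  (save R0)
  MOV R0, R3  → R0 = 46  (R0 gets R3's value)
  MOV R3, R4  → R3 = 94  (R3 gets saved value)
Final: R0 = 46

46


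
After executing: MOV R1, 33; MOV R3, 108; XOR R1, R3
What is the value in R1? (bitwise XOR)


Register state trace:
  MOV R1, 33  → R1 = 33 (0b00100001)
  MOV R3, 108  → R3 = 108 (0b01101100)
  XOR R1, R3  → R1 = 33 XOR 108 = 77 (0b01001101)
Final: R1 = 77

77


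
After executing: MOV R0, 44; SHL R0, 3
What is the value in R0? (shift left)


Register state trace:
  MOV R0, 44  → R0 = 44
  SHL R0, 3  → R0 = 44 << 3 = 44 * 2^3 = 352
Final: R0 = 352

352


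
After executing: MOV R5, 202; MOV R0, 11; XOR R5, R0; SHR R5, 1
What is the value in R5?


Register state trace:
  MOV R5, 202  → R5 = 202 (0b11001010)
  MOV R0, 11  → R0 = 11 (0b00001011)
  XOR R5, R0  → R5 = 202 XOR 11 = 193 (0b11000001)
  SHR R5, 1  → R5 = 193 >> 1 = 96
Final: R5 = 96

96


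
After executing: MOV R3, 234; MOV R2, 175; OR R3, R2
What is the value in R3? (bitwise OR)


Register state trace:
  MOV R3, 234  → R3 = 234 (0b11101010)
  MOV R2, 175  → R2 = 175 (0b10101111)
  OR R3, R2   → R3 = 234 OR 175 = 239 (0b11101111)
Final: R3 = 239

239


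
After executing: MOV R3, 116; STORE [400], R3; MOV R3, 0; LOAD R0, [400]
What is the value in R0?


Register and memory trace:
  MOV R3, 116  → R3 = 116
  STORE [400], R3  → mem[400] = 116
  MOV R3, 0  → R3 = 0
  LOAD R0, [400]  → R0 = mem[400] = 116
Final: R0 = 116

116


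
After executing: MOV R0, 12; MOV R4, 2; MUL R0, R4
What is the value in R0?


Register state trace:
  MOV R0, 12  → R0 = 12
  MOV R4, 2  → R4 = 2
  MUL R0, R4  → R0 = 12 * 2 = 24
Final: R0 = 24

24


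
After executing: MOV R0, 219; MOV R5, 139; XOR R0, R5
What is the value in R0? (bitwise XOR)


Register state trace:
  MOV R0, 219  → R0 = 219 (0b11011011)
  MOV R5, 139  → R5 = 139 (0b10001011)
  XOR R0, R5  → R0 = 219 XOR 139 = 80 (0b01010000)
Final: R0 = 80

80


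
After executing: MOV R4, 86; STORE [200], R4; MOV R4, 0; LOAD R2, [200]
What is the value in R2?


Register and memory trace:
  MOV R4, 86  → R4 = 86
  STORE [200], R4  → mem[200] = 86
  MOV R4, 0  → R4 = 0
  LOAD R2, [200]  → R2 = mem[200] = 86
Final: R2 = 86

86


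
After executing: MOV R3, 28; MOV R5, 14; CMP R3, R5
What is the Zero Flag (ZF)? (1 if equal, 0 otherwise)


Register state trace:
  MOV R3, 28  → R3 = 28
  MOV R5, 14  → R5 = 14
  CMP R3, R5  → computes 28 - 14 = 14
  Result is nonzero, so values are not equal
ZF = 0

0


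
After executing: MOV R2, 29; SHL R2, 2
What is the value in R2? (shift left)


Register state trace:
  MOV R2, 29  → R2 = 29
  SHL R2, 2  → R2 = 29 << 2 = 29 * 2^2 = 116
Final: R2 = 116

116


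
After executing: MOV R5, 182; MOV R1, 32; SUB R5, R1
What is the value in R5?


Register state trace:
  MOV R5, 182  → R5 = 182
  MOV R1, 32  → R1 = 32
  SUB R5, R1  → R5 = 182 - 32 = 150
Final: R5 = 150

150


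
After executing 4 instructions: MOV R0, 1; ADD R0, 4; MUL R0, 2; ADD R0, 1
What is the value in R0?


Register state trace:
  MOV R0, 1  → R0 = 1
  ADD R0, 4  → R0 = 1 + 4 = 5
  MUL R0, 2  → R0 = 5 * 2 = 10
  ADD R0, 1  → R0 = 10 + 1 = 11
Final: R0 = 11

11


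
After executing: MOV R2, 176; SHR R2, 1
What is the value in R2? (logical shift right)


Register state trace:
  MOV R2, 176  → R2 = 176
  SHR R2, 1  → R2 = 176 >> 1 = 176 // 2^1 = 88
Final: R2 = 88

88


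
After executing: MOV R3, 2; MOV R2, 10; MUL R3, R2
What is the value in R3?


Register state trace:
  MOV R3, 2  → R3 = 2
  MOV R2, 10  → R2 = 10
  MUL R3, R2  → R3 = 2 * 10 = 20
Final: R3 = 20

20


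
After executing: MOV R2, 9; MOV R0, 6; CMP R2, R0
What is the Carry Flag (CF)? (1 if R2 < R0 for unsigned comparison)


Register state trace:
  MOV R2, 9  → R2 = 9
  MOV R0, 6  → R0 = 6
  CMP R2, R0  → unsigned 9 - 6: no borrow
  9 >= 6, so CF = 0
CF = 0

0


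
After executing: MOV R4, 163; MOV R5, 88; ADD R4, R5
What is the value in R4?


Register state trace:
  MOV R4, 163  → R4 = 163
  MOV R5, 88  → R5 = 88
  ADD R4, R5  → R4 = 163 + 88 = 251
Final: R4 = 251

251


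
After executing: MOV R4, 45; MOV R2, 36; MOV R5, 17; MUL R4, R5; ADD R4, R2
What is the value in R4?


Register state trace:
  MOV R4, 45  → R4 = 45
  MOV R2, 36  → R2 = 36
  MOV R5, 17  → R5 = 17
  MUL R4, R5  → R4 = 45 * 17 = 765
  ADD R4, R2  → R4 = 765 + 36 = 801
Final: R4 = 801

801


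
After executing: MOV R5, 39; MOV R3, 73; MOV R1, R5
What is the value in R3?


Register state trace:
  MOV R5, 39  → R5 = 39
  MOV R3, 73  → R3 = 73
  MOV R1, R5  → R1 = 39
Final: R3 = 73

73


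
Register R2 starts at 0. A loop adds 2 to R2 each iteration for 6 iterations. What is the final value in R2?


Starting value: R2 = 0
  Iter 1: R2 = 0 + 2 = 2
  Iter 2: R2 = 2 + 2 = 4
  Iter 3: R2 = 4 + 2 = 6
  Iter 4: R2 = 6 + 2 = 8
  Iter 5: R2 = 8 + 2 = 10
  Iter 6: R2 = 10 + 2 = 12
Final: R2 = 12

12


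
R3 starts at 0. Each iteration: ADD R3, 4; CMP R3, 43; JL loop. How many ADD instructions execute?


Loop trace (R3 starts at 0, target 43, step 4):
  ADD #1: R3 = 0 + 4 = 4  → 4 < 43, loop
  ADD #2: R3 = 4 + 4 = 8  → 8 < 43, loop
  ADD #3: R3 = 8 + 4 = 12  → 12 < 43, loop
  ADD #4: R3 = 12 + 4 = 16  → 16 < 43, loop
  ADD #5: R3 = 16 + 4 = 20  → 20 < 43, loop
  ADD #6: R3 = 20 + 4 = 24  → 24 < 43, loop
  ADD #7: R3 = 24 + 4 = 28  → 28 < 43, loop
  ADD #8: R3 = 28 + 4 = 32  → 32 < 43, loop
  ADD #9: R3 = 32 + 4 = 36  → 36 < 43, loop
  ADD #10: R3 = 36 + 4 = 40  → 40 < 43, loop
  ADD #11: R3 = 40 + 4 = 44  → 44 >= 43, exit
Total ADD instructions: 11

11


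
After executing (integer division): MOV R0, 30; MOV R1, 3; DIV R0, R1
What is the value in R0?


Register state trace:
  MOV R0, 30  → R0 = 30
  MOV R1, 3  → R1 = 3
  DIV R0, R1  → R0 = 30 // 3 = 10
Final: R0 = 10

10


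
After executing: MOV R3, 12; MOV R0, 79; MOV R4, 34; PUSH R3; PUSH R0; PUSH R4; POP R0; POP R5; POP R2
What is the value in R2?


Stack trace (top is rightmost):
  MOV R3, 12  → R3 = 12
  MOV R0, 79  → R0 = 79
  MOV R4, 34  → R4 = 34
  PUSH R3  → stack: [12]
  PUSH R0  → stack: [12, 79]
  PUSH R4  → stack: [12, 79, 34]
  POP R0  → R0 = 34, stack: [12, 79]
  POP R5  → R5 = 79, stack: [12]
  POP R2  → R2 = 12, stack: []
Final: R2 = 12

12


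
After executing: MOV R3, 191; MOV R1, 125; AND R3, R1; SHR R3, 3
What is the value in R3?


Register state trace:
  MOV R3, 191  → R3 = 191 (0b10111111)
  MOV R1, 125  → R1 = 125 (0b01111101)
  AND R3, R1  → R3 = 191 AND 125 = 61 (0b00111101)
  SHR R3, 3  → R3 = 61 >> 3 = 7
Final: R3 = 7

7


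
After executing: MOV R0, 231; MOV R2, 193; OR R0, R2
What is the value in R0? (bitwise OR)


Register state trace:
  MOV R0, 231  → R0 = 231 (0b11100111)
  MOV R2, 193  → R2 = 193 (0b11000001)
  OR R0, R2   → R0 = 231 OR 193 = 231 (0b11100111)
Final: R0 = 231

231


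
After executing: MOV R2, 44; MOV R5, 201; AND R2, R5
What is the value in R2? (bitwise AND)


Register state trace:
  MOV R2, 44  → R2 = 44 (0b00101100)
  MOV R5, 201  → R5 = 201 (0b11001001)
  AND R2, R5  → R2 = 44 AND 201 = 8 (0b00001000)
Final: R2 = 8

8


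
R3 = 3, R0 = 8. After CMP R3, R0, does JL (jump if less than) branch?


Trace:
  R3 = 3, R0 = 8
  CMP R3, R0  → compares 3 vs 8
  JL checks: is 3 less than 8?
  3 < 8, so condition is true
Branch taken: Yes

Yes


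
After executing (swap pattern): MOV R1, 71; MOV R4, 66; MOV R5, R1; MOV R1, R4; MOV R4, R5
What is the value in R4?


Register state trace (swap pattern):
  MOV R1, 71  → R1 = 71
  MOV R4, 66  → R4 = 66
  MOV R5, R1  → R5 = 71  (save R1)
  MOV R1, R4  → R1 = 66  (R1 gets R4's value)
  MOV R4, R5  → R4 = 71  (R4 gets saved value)
Final: R4 = 71

71


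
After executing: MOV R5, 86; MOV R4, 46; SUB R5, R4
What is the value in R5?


Register state trace:
  MOV R5, 86  → R5 = 86
  MOV R4, 46  → R4 = 46
  SUB R5, R4  → R5 = 86 - 46 = 40
Final: R5 = 40

40


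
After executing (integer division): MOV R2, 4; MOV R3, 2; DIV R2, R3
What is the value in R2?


Register state trace:
  MOV R2, 4  → R2 = 4
  MOV R3, 2  → R3 = 2
  DIV R2, R3  → R2 = 4 // 2 = 2
Final: R2 = 2

2


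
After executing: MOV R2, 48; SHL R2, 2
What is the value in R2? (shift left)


Register state trace:
  MOV R2, 48  → R2 = 48
  SHL R2, 2  → R2 = 48 << 2 = 48 * 2^2 = 192
Final: R2 = 192

192


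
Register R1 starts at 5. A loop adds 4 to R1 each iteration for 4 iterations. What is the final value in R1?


Starting value: R1 = 5
  Iter 1: R1 = 5 + 4 = 9
  Iter 2: R1 = 9 + 4 = 13
  Iter 3: R1 = 13 + 4 = 17
  Iter 4: R1 = 17 + 4 = 21
Final: R1 = 21

21


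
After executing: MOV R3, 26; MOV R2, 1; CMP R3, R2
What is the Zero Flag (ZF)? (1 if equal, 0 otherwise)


Register state trace:
  MOV R3, 26  → R3 = 26
  MOV R2, 1  → R2 = 1
  CMP R3, R2  → computes 26 - 1 = 25
  Result is nonzero, so values are not equal
ZF = 0

0


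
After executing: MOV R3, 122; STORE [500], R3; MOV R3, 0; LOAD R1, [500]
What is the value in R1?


Register and memory trace:
  MOV R3, 122  → R3 = 122
  STORE [500], R3  → mem[500] = 122
  MOV R3, 0  → R3 = 0
  LOAD R1, [500]  → R1 = mem[500] = 122
Final: R1 = 122

122


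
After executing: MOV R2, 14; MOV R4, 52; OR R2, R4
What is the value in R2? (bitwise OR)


Register state trace:
  MOV R2, 14  → R2 = 14 (0b00001110)
  MOV R4, 52  → R4 = 52 (0b00110100)
  OR R2, R4   → R2 = 14 OR 52 = 62 (0b00111110)
Final: R2 = 62

62


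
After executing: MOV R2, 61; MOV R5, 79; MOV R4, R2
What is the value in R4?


Register state trace:
  MOV R2, 61  → R2 = 61
  MOV R5, 79  → R5 = 79
  MOV R4, R2  → R4 = 61
Final: R4 = 61

61


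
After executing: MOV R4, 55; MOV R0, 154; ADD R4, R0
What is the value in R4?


Register state trace:
  MOV R4, 55  → R4 = 55
  MOV R0, 154  → R0 = 154
  ADD R4, R0  → R4 = 55 + 154 = 209
Final: R4 = 209

209


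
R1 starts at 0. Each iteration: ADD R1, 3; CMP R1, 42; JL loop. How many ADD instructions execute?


Loop trace (R1 starts at 0, target 42, step 3):
  ADD #1: R1 = 0 + 3 = 3  → 3 < 42, loop
  ADD #2: R1 = 3 + 3 = 6  → 6 < 42, loop
  ADD #3: R1 = 6 + 3 = 9  → 9 < 42, loop
  ADD #4: R1 = 9 + 3 = 12  → 12 < 42, loop
  ADD #5: R1 = 12 + 3 = 15  → 15 < 42, loop
  ADD #6: R1 = 15 + 3 = 18  → 18 < 42, loop
  ADD #7: R1 = 18 + 3 = 21  → 21 < 42, loop
  ADD #8: R1 = 21 + 3 = 24  → 24 < 42, loop
  ADD #9: R1 = 24 + 3 = 27  → 27 < 42, loop
  ADD #10: R1 = 27 + 3 = 30  → 30 < 42, loop
  ADD #11: R1 = 30 + 3 = 33  → 33 < 42, loop
  ADD #12: R1 = 33 + 3 = 36  → 36 < 42, loop
  ADD #13: R1 = 36 + 3 = 39  → 39 < 42, loop
  ADD #14: R1 = 39 + 3 = 42  → 42 >= 42, exit
Total ADD instructions: 14

14


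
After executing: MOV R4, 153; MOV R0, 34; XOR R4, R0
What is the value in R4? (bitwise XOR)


Register state trace:
  MOV R4, 153  → R4 = 153 (0b10011001)
  MOV R0, 34  → R0 = 34 (0b00100010)
  XOR R4, R0  → R4 = 153 XOR 34 = 187 (0b10111011)
Final: R4 = 187

187


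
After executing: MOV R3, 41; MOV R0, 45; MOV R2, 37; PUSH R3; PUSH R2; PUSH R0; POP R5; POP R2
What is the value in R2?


Stack trace (top is rightmost):
  MOV R3, 41  → R3 = 41
  MOV R0, 45  → R0 = 45
  MOV R2, 37  → R2 = 37
  PUSH R3  → stack: [41]
  PUSH R2  → stack: [41, 37]
  PUSH R0  → stack: [41, 37, 45]
  POP R5  → R5 = 45, stack: [41, 37]
  POP R2  → R2 = 37, stack: [41]
Final: R2 = 37

37


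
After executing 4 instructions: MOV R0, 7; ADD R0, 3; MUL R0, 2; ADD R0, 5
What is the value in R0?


Register state trace:
  MOV R0, 7  → R0 = 7
  ADD R0, 3  → R0 = 7 + 3 = 10
  MUL R0, 2  → R0 = 10 * 2 = 20
  ADD R0, 5  → R0 = 20 + 5 = 25
Final: R0 = 25

25


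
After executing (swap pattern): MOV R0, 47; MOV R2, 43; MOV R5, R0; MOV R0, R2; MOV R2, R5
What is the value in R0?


Register state trace (swap pattern):
  MOV R0, 47  → R0 = 47
  MOV R2, 43  → R2 = 43
  MOV R5, R0  → R5 = 47  (save R0)
  MOV R0, R2  → R0 = 43  (R0 gets R2's value)
  MOV R2, R5  → R2 = 47  (R2 gets saved value)
Final: R0 = 43

43


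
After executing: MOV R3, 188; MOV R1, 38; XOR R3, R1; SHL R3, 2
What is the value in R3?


Register state trace:
  MOV R3, 188  → R3 = 188 (0b10111100)
  MOV R1, 38  → R1 = 38 (0b00100110)
  XOR R3, R1  → R3 = 188 XOR 38 = 154 (0b10011010)
  SHL R3, 2  → R3 = 154 << 2 = 616
Final: R3 = 616

616


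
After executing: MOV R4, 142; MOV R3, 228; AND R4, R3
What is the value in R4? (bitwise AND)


Register state trace:
  MOV R4, 142  → R4 = 142 (0b10001110)
  MOV R3, 228  → R3 = 228 (0b11100100)
  AND R4, R3  → R4 = 142 AND 228 = 132 (0b10000100)
Final: R4 = 132

132


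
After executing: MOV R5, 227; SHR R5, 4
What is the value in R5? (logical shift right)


Register state trace:
  MOV R5, 227  → R5 = 227
  SHR R5, 4  → R5 = 227 >> 4 = 227 // 2^4 = 14
Final: R5 = 14

14


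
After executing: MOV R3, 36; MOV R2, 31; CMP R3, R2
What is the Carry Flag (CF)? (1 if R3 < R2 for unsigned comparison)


Register state trace:
  MOV R3, 36  → R3 = 36
  MOV R2, 31  → R2 = 31
  CMP R3, R2  → unsigned 36 - 31: no borrow
  36 >= 31, so CF = 0
CF = 0

0


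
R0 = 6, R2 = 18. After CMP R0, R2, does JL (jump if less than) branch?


Trace:
  R0 = 6, R2 = 18
  CMP R0, R2  → compares 6 vs 18
  JL checks: is 6 less than 18?
  6 < 18, so condition is true
Branch taken: Yes

Yes


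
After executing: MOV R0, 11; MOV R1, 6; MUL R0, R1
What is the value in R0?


Register state trace:
  MOV R0, 11  → R0 = 11
  MOV R1, 6  → R1 = 6
  MUL R0, R1  → R0 = 11 * 6 = 66
Final: R0 = 66

66


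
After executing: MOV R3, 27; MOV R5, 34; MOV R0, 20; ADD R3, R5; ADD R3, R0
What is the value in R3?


Register state trace:
  MOV R3, 27  → R3 = 27
  MOV R5, 34  → R5 = 34
  MOV R0, 20  → R0 = 20
  ADD R3, R5  → R3 = 27 + 34 = 61
  ADD R3, R0  → R3 = 61 + 20 = 81
Final: R3 = 81

81


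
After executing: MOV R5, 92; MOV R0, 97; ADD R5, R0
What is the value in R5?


Register state trace:
  MOV R5, 92  → R5 = 92
  MOV R0, 97  → R0 = 97
  ADD R5, R0  → R5 = 92 + 97 = 189
Final: R5 = 189

189


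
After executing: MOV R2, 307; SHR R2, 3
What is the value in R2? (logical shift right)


Register state trace:
  MOV R2, 307  → R2 = 307
  SHR R2, 3  → R2 = 307 >> 3 = 307 // 2^3 = 38
Final: R2 = 38

38


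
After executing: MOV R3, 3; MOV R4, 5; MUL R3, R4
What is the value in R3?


Register state trace:
  MOV R3, 3  → R3 = 3
  MOV R4, 5  → R4 = 5
  MUL R3, R4  → R3 = 3 * 5 = 15
Final: R3 = 15

15


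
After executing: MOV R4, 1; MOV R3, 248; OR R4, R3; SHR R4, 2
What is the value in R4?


Register state trace:
  MOV R4, 1  → R4 = 1 (0b00000001)
  MOV R3, 248  → R3 = 248 (0b11111000)
  OR R4, R3  → R4 = 1 OR 248 = 249 (0b11111001)
  SHR R4, 2  → R4 = 249 >> 2 = 62
Final: R4 = 62

62


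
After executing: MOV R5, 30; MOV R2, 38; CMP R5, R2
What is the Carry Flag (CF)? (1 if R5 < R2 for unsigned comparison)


Register state trace:
  MOV R5, 30  → R5 = 30
  MOV R2, 38  → R2 = 38
  CMP R5, R2  → unsigned 30 - 38: borrow occurs
  30 < 38, so CF = 1
CF = 1

1


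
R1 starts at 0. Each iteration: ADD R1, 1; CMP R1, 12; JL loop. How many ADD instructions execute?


Loop trace (R1 starts at 0, target 12, step 1):
  ADD #1: R1 = 0 + 1 = 1  → 1 < 12, loop
  ADD #2: R1 = 1 + 1 = 2  → 2 < 12, loop
  ADD #3: R1 = 2 + 1 = 3  → 3 < 12, loop
  ADD #4: R1 = 3 + 1 = 4  → 4 < 12, loop
  ADD #5: R1 = 4 + 1 = 5  → 5 < 12, loop
  ADD #6: R1 = 5 + 1 = 6  → 6 < 12, loop
  ADD #7: R1 = 6 + 1 = 7  → 7 < 12, loop
  ADD #8: R1 = 7 + 1 = 8  → 8 < 12, loop
  ADD #9: R1 = 8 + 1 = 9  → 9 < 12, loop
  ADD #10: R1 = 9 + 1 = 10  → 10 < 12, loop
  ADD #11: R1 = 10 + 1 = 11  → 11 < 12, loop
  ADD #12: R1 = 11 + 1 = 12  → 12 >= 12, exit
Total ADD instructions: 12

12


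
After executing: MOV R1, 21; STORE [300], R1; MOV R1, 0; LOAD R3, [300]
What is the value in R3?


Register and memory trace:
  MOV R1, 21  → R1 = 21
  STORE [300], R1  → mem[300] = 21
  MOV R1, 0  → R1 = 0
  LOAD R3, [300]  → R3 = mem[300] = 21
Final: R3 = 21

21


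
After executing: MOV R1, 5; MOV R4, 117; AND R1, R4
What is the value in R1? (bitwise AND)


Register state trace:
  MOV R1, 5  → R1 = 5 (0b00000101)
  MOV R4, 117  → R4 = 117 (0b01110101)
  AND R1, R4  → R1 = 5 AND 117 = 5 (0b00000101)
Final: R1 = 5

5


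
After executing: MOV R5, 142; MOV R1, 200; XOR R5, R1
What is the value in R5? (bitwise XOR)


Register state trace:
  MOV R5, 142  → R5 = 142 (0b10001110)
  MOV R1, 200  → R1 = 200 (0b11001000)
  XOR R5, R1  → R5 = 142 XOR 200 = 70 (0b01000110)
Final: R5 = 70

70


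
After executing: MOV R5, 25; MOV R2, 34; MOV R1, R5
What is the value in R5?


Register state trace:
  MOV R5, 25  → R5 = 25
  MOV R2, 34  → R2 = 34
  MOV R1, R5  → R1 = 25
Final: R5 = 25

25


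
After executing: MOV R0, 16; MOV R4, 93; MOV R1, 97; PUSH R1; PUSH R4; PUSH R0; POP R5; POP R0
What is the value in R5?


Stack trace (top is rightmost):
  MOV R0, 16  → R0 = 16
  MOV R4, 93  → R4 = 93
  MOV R1, 97  → R1 = 97
  PUSH R1  → stack: [97]
  PUSH R4  → stack: [97, 93]
  PUSH R0  → stack: [97, 93, 16]
  POP R5  → R5 = 16, stack: [97, 93]
  POP R0  → R0 = 93, stack: [97]
Final: R5 = 16

16


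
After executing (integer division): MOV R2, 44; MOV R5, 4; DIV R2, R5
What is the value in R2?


Register state trace:
  MOV R2, 44  → R2 = 44
  MOV R5, 4  → R5 = 4
  DIV R2, R5  → R2 = 44 // 4 = 11
Final: R2 = 11

11


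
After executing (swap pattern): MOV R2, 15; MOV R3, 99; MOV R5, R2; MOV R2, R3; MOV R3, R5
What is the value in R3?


Register state trace (swap pattern):
  MOV R2, 15  → R2 = 15
  MOV R3, 99  → R3 = 99
  MOV R5, R2  → R5 = 15  (save R2)
  MOV R2, R3  → R2 = 99  (R2 gets R3's value)
  MOV R3, R5  → R3 = 15  (R3 gets saved value)
Final: R3 = 15

15


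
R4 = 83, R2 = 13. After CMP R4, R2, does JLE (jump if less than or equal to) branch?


Trace:
  R4 = 83, R2 = 13
  CMP R4, R2  → compares 83 vs 13
  JLE checks: is 83 less than or equal to 13?
  83 > 13, so condition is false
Branch taken: No

No


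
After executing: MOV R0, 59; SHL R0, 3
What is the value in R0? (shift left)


Register state trace:
  MOV R0, 59  → R0 = 59
  SHL R0, 3  → R0 = 59 << 3 = 59 * 2^3 = 472
Final: R0 = 472

472


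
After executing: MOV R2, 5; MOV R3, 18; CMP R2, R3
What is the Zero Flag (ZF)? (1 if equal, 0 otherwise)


Register state trace:
  MOV R2, 5  → R2 = 5
  MOV R3, 18  → R3 = 18
  CMP R2, R3  → computes 5 - 18 = -13
  Result is nonzero, so values are not equal
ZF = 0

0


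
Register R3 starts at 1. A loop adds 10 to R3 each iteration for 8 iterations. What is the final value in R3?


Starting value: R3 = 1
  Iter 1: R3 = 1 + 10 = 11
  Iter 2: R3 = 11 + 10 = 21
  Iter 3: R3 = 21 + 10 = 31
  Iter 4: R3 = 31 + 10 = 41
  Iter 5: R3 = 41 + 10 = 51
  Iter 6: R3 = 51 + 10 = 61
  Iter 7: R3 = 61 + 10 = 71
  Iter 8: R3 = 71 + 10 = 81
Final: R3 = 81

81


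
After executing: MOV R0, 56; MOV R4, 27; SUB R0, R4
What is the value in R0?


Register state trace:
  MOV R0, 56  → R0 = 56
  MOV R4, 27  → R4 = 27
  SUB R0, R4  → R0 = 56 - 27 = 29
Final: R0 = 29

29


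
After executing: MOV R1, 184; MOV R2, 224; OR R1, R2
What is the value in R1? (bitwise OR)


Register state trace:
  MOV R1, 184  → R1 = 184 (0b10111000)
  MOV R2, 224  → R2 = 224 (0b11100000)
  OR R1, R2   → R1 = 184 OR 224 = 248 (0b11111000)
Final: R1 = 248

248


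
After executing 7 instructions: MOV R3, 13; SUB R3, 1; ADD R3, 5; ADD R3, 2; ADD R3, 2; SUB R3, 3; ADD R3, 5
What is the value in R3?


Register state trace:
  MOV R3, 13  → R3 = 13
  SUB R3, 1  → R3 = 13 - 1 = 12
  ADD R3, 5  → R3 = 12 + 5 = 17
  ADD R3, 2  → R3 = 17 + 2 = 19
  ADD R3, 2  → R3 = 19 + 2 = 21
  SUB R3, 3  → R3 = 21 - 3 = 18
  ADD R3, 5  → R3 = 18 + 5 = 23
Final: R3 = 23

23


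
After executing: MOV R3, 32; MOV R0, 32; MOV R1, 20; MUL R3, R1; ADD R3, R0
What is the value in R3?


Register state trace:
  MOV R3, 32  → R3 = 32
  MOV R0, 32  → R0 = 32
  MOV R1, 20  → R1 = 20
  MUL R3, R1  → R3 = 32 * 20 = 640
  ADD R3, R0  → R3 = 640 + 32 = 672
Final: R3 = 672

672


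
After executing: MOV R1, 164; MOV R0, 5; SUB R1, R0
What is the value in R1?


Register state trace:
  MOV R1, 164  → R1 = 164
  MOV R0, 5  → R0 = 5
  SUB R1, R0  → R1 = 164 - 5 = 159
Final: R1 = 159

159


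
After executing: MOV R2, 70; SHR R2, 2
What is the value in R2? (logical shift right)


Register state trace:
  MOV R2, 70  → R2 = 70
  SHR R2, 2  → R2 = 70 >> 2 = 70 // 2^2 = 17
Final: R2 = 17

17


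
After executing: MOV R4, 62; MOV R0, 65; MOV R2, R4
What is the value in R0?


Register state trace:
  MOV R4, 62  → R4 = 62
  MOV R0, 65  → R0 = 65
  MOV R2, R4  → R2 = 62
Final: R0 = 65

65


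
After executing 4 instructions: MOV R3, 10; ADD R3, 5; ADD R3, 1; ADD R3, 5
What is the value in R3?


Register state trace:
  MOV R3, 10  → R3 = 10
  ADD R3, 5  → R3 = 10 + 5 = 15
  ADD R3, 1  → R3 = 15 + 1 = 16
  ADD R3, 5  → R3 = 16 + 5 = 21
Final: R3 = 21

21


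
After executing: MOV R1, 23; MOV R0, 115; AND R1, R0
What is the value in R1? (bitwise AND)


Register state trace:
  MOV R1, 23  → R1 = 23 (0b00010111)
  MOV R0, 115  → R0 = 115 (0b01110011)
  AND R1, R0  → R1 = 23 AND 115 = 19 (0b00010011)
Final: R1 = 19

19


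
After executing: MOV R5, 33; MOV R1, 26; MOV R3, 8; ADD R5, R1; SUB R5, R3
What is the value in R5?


Register state trace:
  MOV R5, 33  → R5 = 33
  MOV R1, 26  → R1 = 26
  MOV R3, 8  → R3 = 8
  ADD R5, R1  → R5 = 33 + 26 = 59
  SUB R5, R3  → R5 = 59 - 8 = 51
Final: R5 = 51

51


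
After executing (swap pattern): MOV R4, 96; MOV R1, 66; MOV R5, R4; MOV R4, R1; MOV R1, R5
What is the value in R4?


Register state trace (swap pattern):
  MOV R4, 96  → R4 = 96
  MOV R1, 66  → R1 = 66
  MOV R5, R4  → R5 = 96  (save R4)
  MOV R4, R1  → R4 = 66  (R4 gets R1's value)
  MOV R1, R5  → R1 = 96  (R1 gets saved value)
Final: R4 = 66

66
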